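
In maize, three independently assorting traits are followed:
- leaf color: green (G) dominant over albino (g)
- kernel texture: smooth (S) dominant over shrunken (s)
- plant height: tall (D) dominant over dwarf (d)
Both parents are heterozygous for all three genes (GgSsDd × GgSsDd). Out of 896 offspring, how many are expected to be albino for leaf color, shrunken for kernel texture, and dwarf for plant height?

Trihybrid cross: GgSsDd × GgSsDd
Each trait segregates independently with a 3:1 phenotypic ratio, so each gene contributes 3/4 (dominant) or 1/4 (recessive).
Target: albino (leaf color), shrunken (kernel texture), dwarf (plant height)
Probability = product of independent per-trait probabilities
= 1/4 × 1/4 × 1/4 = 1/64
Expected count = 1/64 × 896 = 14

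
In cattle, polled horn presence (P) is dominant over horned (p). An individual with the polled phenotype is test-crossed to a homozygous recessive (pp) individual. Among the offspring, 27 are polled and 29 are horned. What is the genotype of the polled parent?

Test cross: ? × pp
Offspring: 27 polled, 29 horned — approximately 1:1.
A 1:1 ratio in a test cross indicates the unknown parent is heterozygous (Pp).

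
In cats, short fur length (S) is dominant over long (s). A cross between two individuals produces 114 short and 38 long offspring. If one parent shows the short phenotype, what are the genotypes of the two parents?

Observed offspring: 114 short, 38 long
The observed ratio simplifies to 3:1. Long (ss) offspring appear, so each parent must contribute one s allele. The parent stated to show short carries S, so it is Ss. The other parent is then either Ss or ss: Ss × ss would give a 1:1 split, whereas Ss × Ss gives 3:1 — matching the data. So both parents are heterozygous (Ss × Ss).
Parent genotypes: Ss × Ss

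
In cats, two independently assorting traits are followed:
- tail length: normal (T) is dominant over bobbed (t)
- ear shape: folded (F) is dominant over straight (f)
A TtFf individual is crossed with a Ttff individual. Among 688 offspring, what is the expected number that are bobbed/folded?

Dihybrid cross TtFf × Ttff — consider each gene separately:
tail length: Tt × Tt → 1 TT, 2 Tt, 1 tt → 3 T_ : 1 tt (out of 4)
ear shape: Ff × ff → 2 Ff, 2 ff → 2 F_ : 2 ff (out of 4)
Combine (counts out of 4 × 4 = 16): normal/folded (T_F_) = 3×2 = 6; normal/straight (T_ff) = 3×2 = 6; bobbed/folded (ttF_) = 1×2 = 2; bobbed/straight (ttff) = 1×2 = 2
Phenotype counts (out of 16): 6 normal/folded, 6 normal/straight, 2 bobbed/folded, 2 bobbed/straight
bobbed/folded: 2 out of 16 → fraction 1/8
Expected count = 1/8 × 688 = 86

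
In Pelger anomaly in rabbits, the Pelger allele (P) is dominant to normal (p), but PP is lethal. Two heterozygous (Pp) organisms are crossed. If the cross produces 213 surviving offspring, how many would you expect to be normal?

Cross: Pp × Pp
Punnett square offspring (before lethality): 1 PP, 2 Pp, 1 pp
The PP genotype is lethal (embryos die); surviving offspring: 2 Pp, 1 pp
normal: 1 out of 3 → fraction 1/3
Expected count = 1/3 × 213 = 71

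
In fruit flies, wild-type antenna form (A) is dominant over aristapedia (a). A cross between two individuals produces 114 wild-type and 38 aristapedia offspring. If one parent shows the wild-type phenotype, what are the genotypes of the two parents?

Observed offspring: 114 wild-type, 38 aristapedia
The observed ratio simplifies to 3:1. Aristapedia (aa) offspring appear, so each parent must contribute one a allele. The parent stated to show wild-type carries A, so it is Aa. The other parent is then either Aa or aa: Aa × aa would give a 1:1 split, whereas Aa × Aa gives 3:1 — matching the data. So both parents are heterozygous (Aa × Aa).
Parent genotypes: Aa × Aa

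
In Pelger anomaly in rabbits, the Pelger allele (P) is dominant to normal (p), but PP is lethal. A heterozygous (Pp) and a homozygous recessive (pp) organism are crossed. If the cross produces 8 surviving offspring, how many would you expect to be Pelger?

Cross: Pp × pp
Punnett square offspring (before lethality): 2 Pp, 2 pp
No PP offspring are produced in this cross.
Pelger: 2 out of 4 → fraction 1/2
Expected count = 1/2 × 8 = 4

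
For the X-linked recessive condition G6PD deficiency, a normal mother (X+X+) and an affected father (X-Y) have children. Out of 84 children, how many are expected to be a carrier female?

Cross: X+X+ × X-Y
Offspring: 2 X+X-, 2 X+Y
Probability of a carrier female: 2/4 = 1/2
Expected count = 1/2 × 84 = 42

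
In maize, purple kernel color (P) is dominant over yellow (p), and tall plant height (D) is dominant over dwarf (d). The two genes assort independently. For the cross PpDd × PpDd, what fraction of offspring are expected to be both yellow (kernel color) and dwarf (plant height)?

Dihybrid cross PpDd × PpDd — consider each gene separately:
kernel color: Pp × Pp → 1 PP, 2 Pp, 1 pp → 3 P_ : 1 pp (out of 4)
plant height: Dd × Dd → 1 DD, 2 Dd, 1 dd → 3 D_ : 1 dd (out of 4)
Looking for: yellow (pp) and dwarf (dd)
P(yellow) = 1/4, P(dwarf) = 1/4
P(both) = 1/4 × 1/4 = 1/16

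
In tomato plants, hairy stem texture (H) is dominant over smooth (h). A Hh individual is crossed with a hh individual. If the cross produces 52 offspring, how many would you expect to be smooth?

Punnett square for Hh × hh:
Offspring genotypes: 2 Hh, 2 hh
hairy: 2, smooth: 2
smooth: 2 out of 4 → fraction 1/2
Expected count = 1/2 × 52 = 26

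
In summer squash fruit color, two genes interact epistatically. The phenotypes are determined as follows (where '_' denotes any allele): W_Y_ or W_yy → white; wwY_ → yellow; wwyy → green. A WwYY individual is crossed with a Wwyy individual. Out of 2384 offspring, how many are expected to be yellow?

Cross: WwYY × Wwyy — consider each gene separately:
W gene: Ww × Ww → 1 WW, 2 Ww, 1 ww → 3 W_ : 1 ww (out of 4)
Y gene: YY × yy → 4 Yy → 4 Y_ (out of 4)
Genotype classes (out of 4 × 4 = 16): W_Y_ = 3×4 = 12; wwY_ = 1×4 = 4
Apply the phenotype rules: W_Y_ (12) → white; wwY_ (4) → yellow
Phenotype counts (out of 16): 12 white, 4 yellow
yellow: 4 out of 16 → fraction 1/4
Expected count = 1/4 × 2384 = 596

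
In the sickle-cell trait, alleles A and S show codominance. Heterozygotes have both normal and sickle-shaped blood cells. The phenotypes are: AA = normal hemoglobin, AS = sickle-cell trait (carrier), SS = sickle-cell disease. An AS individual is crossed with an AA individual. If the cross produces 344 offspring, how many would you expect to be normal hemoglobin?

Punnett square for AS × AA:
Offspring genotypes: 2 AA, 2 AS
Phenotype counts: 2 normal hemoglobin, 2 sickle-cell trait (carrier)
normal hemoglobin: 2 out of 4 → fraction 1/2
Expected count = 1/2 × 344 = 172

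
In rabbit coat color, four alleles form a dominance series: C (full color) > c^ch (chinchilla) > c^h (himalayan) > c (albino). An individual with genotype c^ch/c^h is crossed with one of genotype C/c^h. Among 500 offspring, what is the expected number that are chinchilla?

Cross: c^ch/c^h × C/c^h
Allele dominance: C > c^ch > c^h > c
Offspring genotypes: 1 C/c^ch, 1 c^ch/c^h, 1 C/c^h, 1 c^h/c^h
Phenotype counts: 2 full color, 1 chinchilla, 1 himalayan
chinchilla: 1 out of 4 → fraction 1/4
Expected count = 1/4 × 500 = 125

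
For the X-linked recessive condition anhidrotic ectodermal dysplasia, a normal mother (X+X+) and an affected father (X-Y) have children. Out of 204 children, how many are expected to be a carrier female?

Cross: X+X+ × X-Y
Offspring: 2 X+X-, 2 X+Y
Probability of a carrier female: 2/4 = 1/2
Expected count = 1/2 × 204 = 102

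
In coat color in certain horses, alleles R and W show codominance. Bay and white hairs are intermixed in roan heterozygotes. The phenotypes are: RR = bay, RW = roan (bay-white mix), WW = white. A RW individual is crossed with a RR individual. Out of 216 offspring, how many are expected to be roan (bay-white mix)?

Punnett square for RW × RR:
Offspring genotypes: 2 RR, 2 RW
Phenotype counts: 2 bay, 2 roan (bay-white mix)
roan (bay-white mix): 2 out of 4 → fraction 1/2
Expected count = 1/2 × 216 = 108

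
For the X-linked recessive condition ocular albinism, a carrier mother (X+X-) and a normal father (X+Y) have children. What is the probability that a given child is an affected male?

Cross: X+X- × X+Y
Offspring: 1 X+X+, 1 X+Y, 1 X+X-, 1 X-Y
Probability of an affected male: 1/4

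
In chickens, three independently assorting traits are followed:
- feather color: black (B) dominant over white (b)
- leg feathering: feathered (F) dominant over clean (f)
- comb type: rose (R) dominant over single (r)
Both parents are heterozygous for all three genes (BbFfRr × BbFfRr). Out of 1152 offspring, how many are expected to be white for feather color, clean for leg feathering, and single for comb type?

Trihybrid cross: BbFfRr × BbFfRr
Each trait segregates independently with a 3:1 phenotypic ratio, so each gene contributes 3/4 (dominant) or 1/4 (recessive).
Target: white (feather color), clean (leg feathering), single (comb type)
Probability = product of independent per-trait probabilities
= 1/4 × 1/4 × 1/4 = 1/64
Expected count = 1/64 × 1152 = 18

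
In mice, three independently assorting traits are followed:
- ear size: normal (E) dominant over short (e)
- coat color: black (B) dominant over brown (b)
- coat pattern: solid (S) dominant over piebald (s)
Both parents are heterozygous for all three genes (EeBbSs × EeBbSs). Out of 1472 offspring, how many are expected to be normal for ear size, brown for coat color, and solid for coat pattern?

Trihybrid cross: EeBbSs × EeBbSs
Each trait segregates independently with a 3:1 phenotypic ratio, so each gene contributes 3/4 (dominant) or 1/4 (recessive).
Target: normal (ear size), brown (coat color), solid (coat pattern)
Probability = product of independent per-trait probabilities
= 3/4 × 1/4 × 3/4 = 9/64
Expected count = 9/64 × 1472 = 207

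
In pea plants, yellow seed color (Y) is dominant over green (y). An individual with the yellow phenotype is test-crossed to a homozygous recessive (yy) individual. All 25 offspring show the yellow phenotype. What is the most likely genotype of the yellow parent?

Test cross: ? × yy
All offspring are yellow.
If the unknown parent were heterozygous (Yy), about half of 25 offspring would be green; none are. The unknown parent is most likely homozygous dominant (YY).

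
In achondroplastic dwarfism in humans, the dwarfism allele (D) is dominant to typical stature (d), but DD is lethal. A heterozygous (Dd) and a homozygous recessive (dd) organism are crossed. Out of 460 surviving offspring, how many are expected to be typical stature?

Cross: Dd × dd
Punnett square offspring (before lethality): 2 Dd, 2 dd
No DD offspring are produced in this cross.
typical stature: 2 out of 4 → fraction 1/2
Expected count = 1/2 × 460 = 230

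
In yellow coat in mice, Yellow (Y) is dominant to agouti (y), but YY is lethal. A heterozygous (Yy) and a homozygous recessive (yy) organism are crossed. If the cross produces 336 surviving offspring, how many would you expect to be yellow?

Cross: Yy × yy
Punnett square offspring (before lethality): 2 Yy, 2 yy
No YY offspring are produced in this cross.
yellow: 2 out of 4 → fraction 1/2
Expected count = 1/2 × 336 = 168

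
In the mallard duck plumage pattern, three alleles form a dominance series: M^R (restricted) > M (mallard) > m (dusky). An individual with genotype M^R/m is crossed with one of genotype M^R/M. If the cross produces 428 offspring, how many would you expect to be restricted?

Cross: M^R/m × M^R/M
Allele dominance: M^R > M > m
Offspring genotypes: 1 M^R/M^R, 1 M^R/M, 1 M^R/m, 1 M/m
Phenotype counts: 3 restricted, 1 mallard
restricted: 3 out of 4 → fraction 3/4
Expected count = 3/4 × 428 = 321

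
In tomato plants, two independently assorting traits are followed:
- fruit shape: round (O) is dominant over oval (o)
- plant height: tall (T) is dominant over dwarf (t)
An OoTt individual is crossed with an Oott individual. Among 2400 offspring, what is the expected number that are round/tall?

Dihybrid cross OoTt × Oott — consider each gene separately:
fruit shape: Oo × Oo → 1 OO, 2 Oo, 1 oo → 3 O_ : 1 oo (out of 4)
plant height: Tt × tt → 2 Tt, 2 tt → 2 T_ : 2 tt (out of 4)
Combine (counts out of 4 × 4 = 16): round/tall (O_T_) = 3×2 = 6; round/dwarf (O_tt) = 3×2 = 6; oval/tall (ooT_) = 1×2 = 2; oval/dwarf (oott) = 1×2 = 2
Phenotype counts (out of 16): 6 round/tall, 6 round/dwarf, 2 oval/tall, 2 oval/dwarf
round/tall: 6 out of 16 → fraction 3/8
Expected count = 3/8 × 2400 = 900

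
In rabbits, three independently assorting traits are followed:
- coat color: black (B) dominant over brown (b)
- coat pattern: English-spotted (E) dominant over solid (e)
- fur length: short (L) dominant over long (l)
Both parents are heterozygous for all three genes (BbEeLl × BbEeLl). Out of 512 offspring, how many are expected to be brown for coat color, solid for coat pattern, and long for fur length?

Trihybrid cross: BbEeLl × BbEeLl
Each trait segregates independently with a 3:1 phenotypic ratio, so each gene contributes 3/4 (dominant) or 1/4 (recessive).
Target: brown (coat color), solid (coat pattern), long (fur length)
Probability = product of independent per-trait probabilities
= 1/4 × 1/4 × 1/4 = 1/64
Expected count = 1/64 × 512 = 8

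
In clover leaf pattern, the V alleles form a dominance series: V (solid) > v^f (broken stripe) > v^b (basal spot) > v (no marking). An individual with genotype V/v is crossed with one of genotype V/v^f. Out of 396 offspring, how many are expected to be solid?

Cross: V/v × V/v^f
Allele dominance: V > v^f > v^b > v
Offspring genotypes: 1 V/V, 1 V/v^f, 1 V/v, 1 v^f/v
Phenotype counts: 3 solid, 1 broken stripe
solid: 3 out of 4 → fraction 3/4
Expected count = 3/4 × 396 = 297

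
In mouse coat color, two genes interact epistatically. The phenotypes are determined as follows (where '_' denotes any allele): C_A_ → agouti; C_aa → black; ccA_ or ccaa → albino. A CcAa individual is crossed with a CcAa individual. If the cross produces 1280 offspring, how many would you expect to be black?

Cross: CcAa × CcAa — consider each gene separately:
C gene: Cc × Cc → 1 CC, 2 Cc, 1 cc → 3 C_ : 1 cc (out of 4)
A gene: Aa × Aa → 1 AA, 2 Aa, 1 aa → 3 A_ : 1 aa (out of 4)
Genotype classes (out of 4 × 4 = 16): C_A_ = 3×3 = 9; C_aa = 3×1 = 3; ccA_ = 1×3 = 3; ccaa = 1×1 = 1
Apply the phenotype rules: C_A_ (9) → agouti; C_aa (3) → black; ccA_ (3) + ccaa (1) → albino
Phenotype counts (out of 16): 9 agouti, 3 black, 4 albino
black: 3 out of 16 → fraction 3/16
Expected count = 3/16 × 1280 = 240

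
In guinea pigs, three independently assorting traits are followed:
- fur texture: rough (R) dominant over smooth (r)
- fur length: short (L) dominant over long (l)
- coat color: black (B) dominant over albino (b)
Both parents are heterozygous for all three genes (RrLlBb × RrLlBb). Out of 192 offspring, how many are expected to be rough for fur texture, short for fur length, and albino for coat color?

Trihybrid cross: RrLlBb × RrLlBb
Each trait segregates independently with a 3:1 phenotypic ratio, so each gene contributes 3/4 (dominant) or 1/4 (recessive).
Target: rough (fur texture), short (fur length), albino (coat color)
Probability = product of independent per-trait probabilities
= 3/4 × 3/4 × 1/4 = 9/64
Expected count = 9/64 × 192 = 27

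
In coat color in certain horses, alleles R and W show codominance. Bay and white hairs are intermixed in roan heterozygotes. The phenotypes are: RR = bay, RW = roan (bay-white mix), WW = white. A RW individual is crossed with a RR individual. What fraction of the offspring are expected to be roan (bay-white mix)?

Punnett square for RW × RR:
Offspring genotypes: 2 RR, 2 RW
Phenotype counts: 2 bay, 2 roan (bay-white mix)
roan (bay-white mix): 2 out of 4
Probability: 2/4 = 1/2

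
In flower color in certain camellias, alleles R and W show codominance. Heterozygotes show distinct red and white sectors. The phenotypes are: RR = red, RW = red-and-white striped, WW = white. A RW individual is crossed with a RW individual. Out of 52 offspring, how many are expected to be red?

Punnett square for RW × RW:
Offspring genotypes: 1 RR, 2 RW, 1 WW
Phenotype counts: 1 red, 2 red-and-white striped, 1 white
red: 1 out of 4 → fraction 1/4
Expected count = 1/4 × 52 = 13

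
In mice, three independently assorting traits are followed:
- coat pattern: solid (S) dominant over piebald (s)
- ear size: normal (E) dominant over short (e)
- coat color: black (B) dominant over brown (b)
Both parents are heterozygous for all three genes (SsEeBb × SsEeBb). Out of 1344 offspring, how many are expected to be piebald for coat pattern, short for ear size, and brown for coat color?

Trihybrid cross: SsEeBb × SsEeBb
Each trait segregates independently with a 3:1 phenotypic ratio, so each gene contributes 3/4 (dominant) or 1/4 (recessive).
Target: piebald (coat pattern), short (ear size), brown (coat color)
Probability = product of independent per-trait probabilities
= 1/4 × 1/4 × 1/4 = 1/64
Expected count = 1/64 × 1344 = 21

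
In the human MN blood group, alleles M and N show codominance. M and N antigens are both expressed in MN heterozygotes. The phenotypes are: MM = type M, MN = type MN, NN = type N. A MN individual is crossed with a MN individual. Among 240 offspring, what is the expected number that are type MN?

Punnett square for MN × MN:
Offspring genotypes: 1 MM, 2 MN, 1 NN
Phenotype counts: 1 type M, 2 type MN, 1 type N
type MN: 2 out of 4 → fraction 1/2
Expected count = 1/2 × 240 = 120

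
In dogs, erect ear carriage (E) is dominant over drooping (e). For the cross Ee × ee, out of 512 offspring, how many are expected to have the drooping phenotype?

Punnett square for Ee × ee:
Offspring genotypes: 2 Ee, 2 ee
Total offspring: 4
Count with target: 2
Probability: 2/4 = 1/2
Expected count = 1/2 × 512 = 256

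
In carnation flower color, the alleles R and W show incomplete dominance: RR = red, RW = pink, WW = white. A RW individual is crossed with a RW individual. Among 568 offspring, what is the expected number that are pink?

Punnett square for RW × RW:
Offspring genotypes: 1 RR, 2 RW, 1 WW
Phenotype counts: 1 red, 2 pink, 1 white
pink: 2 out of 4 → fraction 1/2
Expected count = 1/2 × 568 = 284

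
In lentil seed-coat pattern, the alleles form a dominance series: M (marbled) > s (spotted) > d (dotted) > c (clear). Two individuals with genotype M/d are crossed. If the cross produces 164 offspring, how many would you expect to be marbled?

Cross: M/d × M/d
Allele dominance: M > s > d > c
Offspring genotypes: 1 M/M, 2 M/d, 1 d/d
Phenotype counts: 3 marbled, 1 dotted
marbled: 3 out of 4 → fraction 3/4
Expected count = 3/4 × 164 = 123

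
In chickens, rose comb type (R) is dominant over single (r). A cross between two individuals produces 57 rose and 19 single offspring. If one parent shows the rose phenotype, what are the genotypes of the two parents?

Observed offspring: 57 rose, 19 single
The observed ratio simplifies to 3:1. Single (rr) offspring appear, so each parent must contribute one r allele. The parent stated to show rose carries R, so it is Rr. The other parent is then either Rr or rr: Rr × rr would give a 1:1 split, whereas Rr × Rr gives 3:1 — matching the data. So both parents are heterozygous (Rr × Rr).
Parent genotypes: Rr × Rr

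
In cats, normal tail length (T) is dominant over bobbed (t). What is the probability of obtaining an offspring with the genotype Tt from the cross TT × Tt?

Punnett square for TT × Tt:
Offspring genotypes: 2 TT, 2 Tt
Total offspring: 4
Count with target: 2
Probability: 2/4 = 1/2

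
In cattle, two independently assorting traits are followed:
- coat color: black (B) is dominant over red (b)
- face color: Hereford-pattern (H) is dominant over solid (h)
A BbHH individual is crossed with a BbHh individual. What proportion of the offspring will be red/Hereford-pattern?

Dihybrid cross BbHH × BbHh — consider each gene separately:
coat color: Bb × Bb → 1 BB, 2 Bb, 1 bb → 3 B_ : 1 bb (out of 4)
face color: HH × Hh → 2 HH, 2 Hh → 4 H_ (out of 4)
Combine (counts out of 4 × 4 = 16): black/Hereford-pattern (B_H_) = 3×4 = 12; red/Hereford-pattern (bbH_) = 1×4 = 4
Phenotype counts (out of 16): 12 black/Hereford-pattern, 4 red/Hereford-pattern
red/Hereford-pattern: 4 out of 16
Probability: 4/16 = 1/4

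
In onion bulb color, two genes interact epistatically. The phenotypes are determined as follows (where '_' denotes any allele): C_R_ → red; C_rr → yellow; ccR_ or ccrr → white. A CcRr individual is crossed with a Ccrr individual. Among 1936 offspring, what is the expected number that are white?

Cross: CcRr × Ccrr — consider each gene separately:
C gene: Cc × Cc → 1 CC, 2 Cc, 1 cc → 3 C_ : 1 cc (out of 4)
R gene: Rr × rr → 2 Rr, 2 rr → 2 R_ : 2 rr (out of 4)
Genotype classes (out of 4 × 4 = 16): C_R_ = 3×2 = 6; C_rr = 3×2 = 6; ccR_ = 1×2 = 2; ccrr = 1×2 = 2
Apply the phenotype rules: C_R_ (6) → red; C_rr (6) → yellow; ccR_ (2) + ccrr (2) → white
Phenotype counts (out of 16): 6 red, 6 yellow, 4 white
white: 4 out of 16 → fraction 1/4
Expected count = 1/4 × 1936 = 484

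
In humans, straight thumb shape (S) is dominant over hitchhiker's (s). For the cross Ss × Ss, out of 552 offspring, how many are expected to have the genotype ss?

Punnett square for Ss × Ss:
Offspring genotypes: 1 SS, 2 Ss, 1 ss
Total offspring: 4
Count with target: 1
Probability: 1/4
Expected count = 1/4 × 552 = 138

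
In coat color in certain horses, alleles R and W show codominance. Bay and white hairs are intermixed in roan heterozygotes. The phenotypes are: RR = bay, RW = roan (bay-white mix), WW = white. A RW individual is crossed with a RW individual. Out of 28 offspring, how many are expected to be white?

Punnett square for RW × RW:
Offspring genotypes: 1 RR, 2 RW, 1 WW
Phenotype counts: 1 bay, 2 roan (bay-white mix), 1 white
white: 1 out of 4 → fraction 1/4
Expected count = 1/4 × 28 = 7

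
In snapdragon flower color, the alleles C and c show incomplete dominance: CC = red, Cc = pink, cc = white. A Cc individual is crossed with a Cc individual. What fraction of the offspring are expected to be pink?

Punnett square for Cc × Cc:
Offspring genotypes: 1 CC, 2 Cc, 1 cc
Phenotype counts: 1 red, 2 pink, 1 white
pink: 2 out of 4
Probability: 2/4 = 1/2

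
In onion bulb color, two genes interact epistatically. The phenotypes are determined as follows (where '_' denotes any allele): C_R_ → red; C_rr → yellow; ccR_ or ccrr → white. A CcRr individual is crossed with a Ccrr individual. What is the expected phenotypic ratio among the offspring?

Cross: CcRr × Ccrr — consider each gene separately:
C gene: Cc × Cc → 1 CC, 2 Cc, 1 cc → 3 C_ : 1 cc (out of 4)
R gene: Rr × rr → 2 Rr, 2 rr → 2 R_ : 2 rr (out of 4)
Genotype classes (out of 4 × 4 = 16): C_R_ = 3×2 = 6; C_rr = 3×2 = 6; ccR_ = 1×2 = 2; ccrr = 1×2 = 2
Apply the phenotype rules: C_R_ (6) → red; C_rr (6) → yellow; ccR_ (2) + ccrr (2) → white
Phenotype counts (out of 16): 6 red, 6 yellow, 4 white
Ratio: 3 red : 3 yellow : 2 white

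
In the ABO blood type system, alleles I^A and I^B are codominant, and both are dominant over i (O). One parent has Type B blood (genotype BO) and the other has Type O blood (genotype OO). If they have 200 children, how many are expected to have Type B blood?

Cross: BO × OO
Possible offspring genotypes: 2 BO, 2 OO
Blood type counts: 2 Type B, 2 Type O
Probability of Type B: 2/4 = 1/2
Expected count = 1/2 × 200 = 100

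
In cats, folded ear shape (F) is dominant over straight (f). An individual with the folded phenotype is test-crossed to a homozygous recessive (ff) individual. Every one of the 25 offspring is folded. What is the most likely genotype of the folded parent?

Test cross: ? × ff
All offspring are folded.
If the unknown parent were heterozygous (Ff), about half of 25 offspring would be straight; none are. The unknown parent is most likely homozygous dominant (FF).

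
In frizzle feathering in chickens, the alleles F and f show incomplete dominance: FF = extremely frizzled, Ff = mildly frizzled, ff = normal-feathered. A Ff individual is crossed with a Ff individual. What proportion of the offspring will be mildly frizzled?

Punnett square for Ff × Ff:
Offspring genotypes: 1 FF, 2 Ff, 1 ff
Phenotype counts: 1 extremely frizzled, 2 mildly frizzled, 1 normal-feathered
mildly frizzled: 2 out of 4
Probability: 2/4 = 1/2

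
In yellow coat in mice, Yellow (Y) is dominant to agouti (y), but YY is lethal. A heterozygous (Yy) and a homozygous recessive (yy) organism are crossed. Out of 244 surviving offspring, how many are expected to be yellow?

Cross: Yy × yy
Punnett square offspring (before lethality): 2 Yy, 2 yy
No YY offspring are produced in this cross.
yellow: 2 out of 4 → fraction 1/2
Expected count = 1/2 × 244 = 122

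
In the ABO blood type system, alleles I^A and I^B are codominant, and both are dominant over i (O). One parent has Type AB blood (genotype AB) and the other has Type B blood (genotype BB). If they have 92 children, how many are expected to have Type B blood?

Cross: AB × BB
Possible offspring genotypes: 2 AB, 2 BB
Blood type counts: 2 Type AB, 2 Type B
Probability of Type B: 2/4 = 1/2
Expected count = 1/2 × 92 = 46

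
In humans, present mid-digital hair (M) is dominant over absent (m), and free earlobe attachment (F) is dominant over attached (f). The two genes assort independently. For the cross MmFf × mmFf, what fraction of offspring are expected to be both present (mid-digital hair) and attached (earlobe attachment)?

Dihybrid cross MmFf × mmFf — consider each gene separately:
mid-digital hair: Mm × mm → 2 Mm, 2 mm → 2 M_ : 2 mm (out of 4)
earlobe attachment: Ff × Ff → 1 FF, 2 Ff, 1 ff → 3 F_ : 1 ff (out of 4)
Looking for: present (M_) and attached (ff)
P(present) = 2/4, P(attached) = 1/4
P(both) = 2/4 × 1/4 = 2/16 = 1/8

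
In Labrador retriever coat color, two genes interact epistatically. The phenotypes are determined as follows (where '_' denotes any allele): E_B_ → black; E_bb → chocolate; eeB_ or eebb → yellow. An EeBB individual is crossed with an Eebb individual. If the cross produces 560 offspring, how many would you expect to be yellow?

Cross: EeBB × Eebb — consider each gene separately:
E gene: Ee × Ee → 1 EE, 2 Ee, 1 ee → 3 E_ : 1 ee (out of 4)
B gene: BB × bb → 4 Bb → 4 B_ (out of 4)
Genotype classes (out of 4 × 4 = 16): E_B_ = 3×4 = 12; eeB_ = 1×4 = 4
Apply the phenotype rules: E_B_ (12) → black; eeB_ (4) → yellow
Phenotype counts (out of 16): 12 black, 4 yellow
yellow: 4 out of 16 → fraction 1/4
Expected count = 1/4 × 560 = 140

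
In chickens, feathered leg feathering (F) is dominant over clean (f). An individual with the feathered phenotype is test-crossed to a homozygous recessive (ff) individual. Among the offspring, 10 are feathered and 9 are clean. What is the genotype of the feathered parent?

Test cross: ? × ff
Offspring: 10 feathered, 9 clean — approximately 1:1.
A 1:1 ratio in a test cross indicates the unknown parent is heterozygous (Ff).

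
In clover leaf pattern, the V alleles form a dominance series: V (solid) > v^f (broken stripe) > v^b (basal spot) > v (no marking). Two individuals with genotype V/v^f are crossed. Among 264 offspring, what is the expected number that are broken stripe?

Cross: V/v^f × V/v^f
Allele dominance: V > v^f > v^b > v
Offspring genotypes: 1 V/V, 2 V/v^f, 1 v^f/v^f
Phenotype counts: 3 solid, 1 broken stripe
broken stripe: 1 out of 4 → fraction 1/4
Expected count = 1/4 × 264 = 66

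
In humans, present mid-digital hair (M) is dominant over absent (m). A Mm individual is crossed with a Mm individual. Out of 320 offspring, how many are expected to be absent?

Punnett square for Mm × Mm:
Offspring genotypes: 1 MM, 2 Mm, 1 mm
present: 3, absent: 1
absent: 1 out of 4 → fraction 1/4
Expected count = 1/4 × 320 = 80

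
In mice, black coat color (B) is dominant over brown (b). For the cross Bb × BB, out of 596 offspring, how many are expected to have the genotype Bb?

Punnett square for Bb × BB:
Offspring genotypes: 2 BB, 2 Bb
Total offspring: 4
Count with target: 2
Probability: 2/4 = 1/2
Expected count = 1/2 × 596 = 298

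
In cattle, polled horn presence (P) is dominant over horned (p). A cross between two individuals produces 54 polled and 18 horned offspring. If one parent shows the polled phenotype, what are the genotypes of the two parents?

Observed offspring: 54 polled, 18 horned
The observed ratio simplifies to 3:1. Horned (pp) offspring appear, so each parent must contribute one p allele. The parent stated to show polled carries P, so it is Pp. The other parent is then either Pp or pp: Pp × pp would give a 1:1 split, whereas Pp × Pp gives 3:1 — matching the data. So both parents are heterozygous (Pp × Pp).
Parent genotypes: Pp × Pp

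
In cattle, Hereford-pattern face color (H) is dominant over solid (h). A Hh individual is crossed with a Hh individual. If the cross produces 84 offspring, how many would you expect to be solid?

Punnett square for Hh × Hh:
Offspring genotypes: 1 HH, 2 Hh, 1 hh
Hereford-pattern: 3, solid: 1
solid: 1 out of 4 → fraction 1/4
Expected count = 1/4 × 84 = 21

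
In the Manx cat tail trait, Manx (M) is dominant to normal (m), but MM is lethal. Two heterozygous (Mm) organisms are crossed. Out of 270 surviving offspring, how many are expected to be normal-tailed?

Cross: Mm × Mm
Punnett square offspring (before lethality): 1 MM, 2 Mm, 1 mm
The MM genotype is lethal (embryos die); surviving offspring: 2 Mm, 1 mm
normal-tailed: 1 out of 3 → fraction 1/3
Expected count = 1/3 × 270 = 90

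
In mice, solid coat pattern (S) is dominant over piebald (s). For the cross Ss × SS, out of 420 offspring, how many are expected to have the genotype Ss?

Punnett square for Ss × SS:
Offspring genotypes: 2 SS, 2 Ss
Total offspring: 4
Count with target: 2
Probability: 2/4 = 1/2
Expected count = 1/2 × 420 = 210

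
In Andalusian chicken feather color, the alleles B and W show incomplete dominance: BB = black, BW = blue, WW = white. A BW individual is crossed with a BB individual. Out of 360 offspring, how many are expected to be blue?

Punnett square for BW × BB:
Offspring genotypes: 2 BB, 2 BW
Phenotype counts: 2 black, 2 blue
blue: 2 out of 4 → fraction 1/2
Expected count = 1/2 × 360 = 180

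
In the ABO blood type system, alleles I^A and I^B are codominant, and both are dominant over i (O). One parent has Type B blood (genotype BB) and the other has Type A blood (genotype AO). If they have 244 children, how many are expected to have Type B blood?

Cross: BB × AO
Possible offspring genotypes: 2 AB, 2 BO
Blood type counts: 2 Type AB, 2 Type B
Probability of Type B: 2/4 = 1/2
Expected count = 1/2 × 244 = 122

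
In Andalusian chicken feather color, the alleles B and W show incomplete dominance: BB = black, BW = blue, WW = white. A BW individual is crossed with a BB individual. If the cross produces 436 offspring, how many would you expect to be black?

Punnett square for BW × BB:
Offspring genotypes: 2 BB, 2 BW
Phenotype counts: 2 black, 2 blue
black: 2 out of 4 → fraction 1/2
Expected count = 1/2 × 436 = 218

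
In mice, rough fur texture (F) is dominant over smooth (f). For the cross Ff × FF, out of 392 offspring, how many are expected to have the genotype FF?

Punnett square for Ff × FF:
Offspring genotypes: 2 FF, 2 Ff
Total offspring: 4
Count with target: 2
Probability: 2/4 = 1/2
Expected count = 1/2 × 392 = 196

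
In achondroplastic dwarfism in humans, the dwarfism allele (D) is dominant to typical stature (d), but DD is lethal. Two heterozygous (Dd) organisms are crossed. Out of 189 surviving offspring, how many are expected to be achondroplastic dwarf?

Cross: Dd × Dd
Punnett square offspring (before lethality): 1 DD, 2 Dd, 1 dd
The DD genotype is lethal (embryos die); surviving offspring: 2 Dd, 1 dd
achondroplastic dwarf: 2 out of 3 → fraction 2/3
Expected count = 2/3 × 189 = 126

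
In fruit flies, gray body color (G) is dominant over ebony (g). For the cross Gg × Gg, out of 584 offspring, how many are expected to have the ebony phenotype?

Punnett square for Gg × Gg:
Offspring genotypes: 1 GG, 2 Gg, 1 gg
Total offspring: 4
Count with target: 1
Probability: 1/4
Expected count = 1/4 × 584 = 146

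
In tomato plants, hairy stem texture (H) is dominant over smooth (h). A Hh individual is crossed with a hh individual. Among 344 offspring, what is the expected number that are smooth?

Punnett square for Hh × hh:
Offspring genotypes: 2 Hh, 2 hh
hairy: 2, smooth: 2
smooth: 2 out of 4 → fraction 1/2
Expected count = 1/2 × 344 = 172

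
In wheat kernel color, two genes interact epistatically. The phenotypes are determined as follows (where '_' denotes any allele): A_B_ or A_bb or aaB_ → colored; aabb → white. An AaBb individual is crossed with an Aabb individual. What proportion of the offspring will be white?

Cross: AaBb × Aabb — consider each gene separately:
A gene: Aa × Aa → 1 AA, 2 Aa, 1 aa → 3 A_ : 1 aa (out of 4)
B gene: Bb × bb → 2 Bb, 2 bb → 2 B_ : 2 bb (out of 4)
Genotype classes (out of 4 × 4 = 16): A_B_ = 3×2 = 6; A_bb = 3×2 = 6; aaB_ = 1×2 = 2; aabb = 1×2 = 2
Apply the phenotype rules: A_B_ (6) + A_bb (6) + aaB_ (2) → colored; aabb (2) → white
Phenotype counts (out of 16): 14 colored, 2 white
white: 2 out of 16
Probability: 2/16 = 1/8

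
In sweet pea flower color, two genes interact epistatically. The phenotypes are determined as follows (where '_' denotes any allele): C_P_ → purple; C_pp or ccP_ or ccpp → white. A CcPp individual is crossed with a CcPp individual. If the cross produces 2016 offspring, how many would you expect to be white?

Cross: CcPp × CcPp — consider each gene separately:
C gene: Cc × Cc → 1 CC, 2 Cc, 1 cc → 3 C_ : 1 cc (out of 4)
P gene: Pp × Pp → 1 PP, 2 Pp, 1 pp → 3 P_ : 1 pp (out of 4)
Genotype classes (out of 4 × 4 = 16): C_P_ = 3×3 = 9; C_pp = 3×1 = 3; ccP_ = 1×3 = 3; ccpp = 1×1 = 1
Apply the phenotype rules: C_P_ (9) → purple; C_pp (3) + ccP_ (3) + ccpp (1) → white
Phenotype counts (out of 16): 9 purple, 7 white
white: 7 out of 16 → fraction 7/16
Expected count = 7/16 × 2016 = 882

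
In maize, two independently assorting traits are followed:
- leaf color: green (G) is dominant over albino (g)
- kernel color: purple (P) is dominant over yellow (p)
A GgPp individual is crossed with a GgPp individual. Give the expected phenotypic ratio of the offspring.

Dihybrid cross GgPp × GgPp — consider each gene separately:
leaf color: Gg × Gg → 1 GG, 2 Gg, 1 gg → 3 G_ : 1 gg (out of 4)
kernel color: Pp × Pp → 1 PP, 2 Pp, 1 pp → 3 P_ : 1 pp (out of 4)
Combine (counts out of 4 × 4 = 16): green/purple (G_P_) = 3×3 = 9; green/yellow (G_pp) = 3×1 = 3; albino/purple (ggP_) = 1×3 = 3; albino/yellow (ggpp) = 1×1 = 1
Phenotype counts (out of 16): 9 green/purple, 3 green/yellow, 3 albino/purple, 1 albino/yellow
Ratio: 9 green/purple : 3 green/yellow : 3 albino/purple : 1 albino/yellow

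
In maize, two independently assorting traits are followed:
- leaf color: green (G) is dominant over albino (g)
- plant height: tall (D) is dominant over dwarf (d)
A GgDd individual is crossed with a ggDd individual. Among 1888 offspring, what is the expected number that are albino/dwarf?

Dihybrid cross GgDd × ggDd — consider each gene separately:
leaf color: Gg × gg → 2 Gg, 2 gg → 2 G_ : 2 gg (out of 4)
plant height: Dd × Dd → 1 DD, 2 Dd, 1 dd → 3 D_ : 1 dd (out of 4)
Combine (counts out of 4 × 4 = 16): green/tall (G_D_) = 2×3 = 6; green/dwarf (G_dd) = 2×1 = 2; albino/tall (ggD_) = 2×3 = 6; albino/dwarf (ggdd) = 2×1 = 2
Phenotype counts (out of 16): 6 green/tall, 2 green/dwarf, 6 albino/tall, 2 albino/dwarf
albino/dwarf: 2 out of 16 → fraction 1/8
Expected count = 1/8 × 1888 = 236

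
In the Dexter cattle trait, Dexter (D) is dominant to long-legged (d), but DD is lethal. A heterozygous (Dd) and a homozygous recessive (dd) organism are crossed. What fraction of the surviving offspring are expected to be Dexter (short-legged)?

Cross: Dd × dd
Punnett square offspring (before lethality): 2 Dd, 2 dd
No DD offspring are produced in this cross.
Dexter (short-legged): 2 out of 4
Probability: 2/4 = 1/2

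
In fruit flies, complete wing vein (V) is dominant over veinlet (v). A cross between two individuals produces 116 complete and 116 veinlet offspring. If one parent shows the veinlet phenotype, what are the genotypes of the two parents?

Observed offspring: 116 complete, 116 veinlet
The observed ratio simplifies to 1:1. One parent shows veinlet, so its genotype must be vv. A 1:1 offspring split requires the other parent to be heterozygous (Vv).
Parent genotypes: vv × Vv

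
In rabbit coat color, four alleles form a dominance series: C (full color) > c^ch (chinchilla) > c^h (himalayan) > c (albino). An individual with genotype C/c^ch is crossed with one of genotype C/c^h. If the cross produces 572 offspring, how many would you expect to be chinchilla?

Cross: C/c^ch × C/c^h
Allele dominance: C > c^ch > c^h > c
Offspring genotypes: 1 C/C, 1 C/c^h, 1 C/c^ch, 1 c^ch/c^h
Phenotype counts: 3 full color, 1 chinchilla
chinchilla: 1 out of 4 → fraction 1/4
Expected count = 1/4 × 572 = 143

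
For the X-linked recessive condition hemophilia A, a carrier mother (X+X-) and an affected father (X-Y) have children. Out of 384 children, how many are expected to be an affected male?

Cross: X+X- × X-Y
Offspring: 1 X+X-, 1 X+Y, 1 X-X-, 1 X-Y
Probability of an affected male: 1/4
Expected count = 1/4 × 384 = 96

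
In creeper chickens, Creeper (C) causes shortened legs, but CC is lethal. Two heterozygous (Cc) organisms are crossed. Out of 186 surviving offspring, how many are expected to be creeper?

Cross: Cc × Cc
Punnett square offspring (before lethality): 1 CC, 2 Cc, 1 cc
The CC genotype is lethal (embryos die); surviving offspring: 2 Cc, 1 cc
creeper: 2 out of 3 → fraction 2/3
Expected count = 2/3 × 186 = 124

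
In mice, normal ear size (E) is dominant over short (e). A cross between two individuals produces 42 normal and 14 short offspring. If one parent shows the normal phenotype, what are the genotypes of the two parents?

Observed offspring: 42 normal, 14 short
The observed ratio simplifies to 3:1. Short (ee) offspring appear, so each parent must contribute one e allele. The parent stated to show normal carries E, so it is Ee. The other parent is then either Ee or ee: Ee × ee would give a 1:1 split, whereas Ee × Ee gives 3:1 — matching the data. So both parents are heterozygous (Ee × Ee).
Parent genotypes: Ee × Ee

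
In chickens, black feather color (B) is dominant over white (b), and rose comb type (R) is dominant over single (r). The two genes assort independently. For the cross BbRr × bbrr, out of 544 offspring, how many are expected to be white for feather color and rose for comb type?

Dihybrid cross BbRr × bbrr — consider each gene separately:
feather color: Bb × bb → 2 Bb, 2 bb → 2 B_ : 2 bb (out of 4)
comb type: Rr × rr → 2 Rr, 2 rr → 2 R_ : 2 rr (out of 4)
Looking for: white (bb) and rose (R_)
P(white) = 2/4, P(rose) = 2/4
P(both) = 2/4 × 2/4 = 4/16 = 1/4
Expected count = 1/4 × 544 = 136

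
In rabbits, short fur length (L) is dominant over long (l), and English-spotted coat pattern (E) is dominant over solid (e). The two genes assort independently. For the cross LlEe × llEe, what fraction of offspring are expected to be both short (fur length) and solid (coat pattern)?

Dihybrid cross LlEe × llEe — consider each gene separately:
fur length: Ll × ll → 2 Ll, 2 ll → 2 L_ : 2 ll (out of 4)
coat pattern: Ee × Ee → 1 EE, 2 Ee, 1 ee → 3 E_ : 1 ee (out of 4)
Looking for: short (L_) and solid (ee)
P(short) = 2/4, P(solid) = 1/4
P(both) = 2/4 × 1/4 = 2/16 = 1/8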